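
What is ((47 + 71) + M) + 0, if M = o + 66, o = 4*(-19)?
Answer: 108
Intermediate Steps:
o = -76
M = -10 (M = -76 + 66 = -10)
((47 + 71) + M) + 0 = ((47 + 71) - 10) + 0 = (118 - 10) + 0 = 108 + 0 = 108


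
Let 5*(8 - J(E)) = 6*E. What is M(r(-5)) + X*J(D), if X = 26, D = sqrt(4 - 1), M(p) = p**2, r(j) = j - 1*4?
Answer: 289 - 156*sqrt(3)/5 ≈ 234.96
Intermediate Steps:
r(j) = -4 + j (r(j) = j - 4 = -4 + j)
D = sqrt(3) ≈ 1.7320
J(E) = 8 - 6*E/5
M(r(-5)) + X*J(D) = (-4 - 5)**2 + 26*(8 - 6*sqrt(3)/5) = (-9)**2 + (208 - 156*sqrt(3)/5) = 81 + (208 - 156*sqrt(3)/5) = 289 - 156*sqrt(3)/5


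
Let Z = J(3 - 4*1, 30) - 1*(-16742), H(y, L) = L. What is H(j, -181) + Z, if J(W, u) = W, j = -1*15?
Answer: 16560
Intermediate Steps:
j = -15
Z = 16741 (Z = (3 - 4*1) - 1*(-16742) = (3 - 4) + 16742 = -1 + 16742 = 16741)
H(j, -181) + Z = -181 + 16741 = 16560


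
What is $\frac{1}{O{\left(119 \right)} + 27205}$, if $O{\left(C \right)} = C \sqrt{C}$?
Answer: $\frac{27205}{738426866} - \frac{119 \sqrt{119}}{738426866} \approx 3.5084 \cdot 10^{-5}$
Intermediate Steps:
$O{\left(C \right)} = C^{\frac{3}{2}}$
$\frac{1}{O{\left(119 \right)} + 27205} = \frac{1}{119^{\frac{3}{2}} + 27205} = \frac{1}{119 \sqrt{119} + 27205} = \frac{1}{27205 + 119 \sqrt{119}}$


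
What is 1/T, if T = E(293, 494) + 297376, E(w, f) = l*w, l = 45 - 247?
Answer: 1/238190 ≈ 4.1983e-6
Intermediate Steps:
l = -202
E(w, f) = -202*w
T = 238190 (T = -202*293 + 297376 = -59186 + 297376 = 238190)
1/T = 1/238190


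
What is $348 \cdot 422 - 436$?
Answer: $146420$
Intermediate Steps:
$348 \cdot 422 - 436 = 146856 - 436 = 146420$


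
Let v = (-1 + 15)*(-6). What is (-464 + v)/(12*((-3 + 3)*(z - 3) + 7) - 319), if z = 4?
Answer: 548/235 ≈ 2.3319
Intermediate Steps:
v = -84 (v = 14*(-6) = -84)
(-464 + v)/(12*((-3 + 3)*(z - 3) + 7) - 319) = (-464 - 84)/(12*((-3 + 3)*(4 - 3) + 7) - 319) = -548/(12*(0*1 + 7) - 319) = -548/(12*(0 + 7) - 319) = -548/(12*7 - 319) = -548/(84 - 319) = -548/(-235) = -548*(-1/235) = 548/235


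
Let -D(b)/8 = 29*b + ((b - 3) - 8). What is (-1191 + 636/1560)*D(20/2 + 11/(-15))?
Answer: 165301836/65 ≈ 2.5431e+6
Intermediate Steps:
D(b) = 88 - 240*b (D(b) = -8*(29*b + ((b - 3) - 8)) = -8*(29*b + ((-3 + b) - 8)) = -8*(29*b + (-11 + b)) = -8*(-11 + 30*b) = 88 - 240*b)
(-1191 + 636/1560)*D(20/2 + 11/(-15)) = (-1191 + 636/1560)*(88 - 240*(20/2 + 11/(-15))) = (-1191 + 636*(1/1560))*(88 - 240*(20*(1/2) + 11*(-1/15))) = (-1191 + 53/130)*(88 - 240*(10 - 11/15)) = -154777*(88 - 240*139/15)/130 = -154777*(88 - 2224)/130 = -154777/130*(-2136) = 165301836/65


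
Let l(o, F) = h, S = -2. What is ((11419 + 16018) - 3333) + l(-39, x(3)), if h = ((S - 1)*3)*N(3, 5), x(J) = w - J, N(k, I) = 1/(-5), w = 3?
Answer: 120529/5 ≈ 24106.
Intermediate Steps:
N(k, I) = -⅕
x(J) = 3 - J
h = 9/5 (h = ((-2 - 1)*3)*(-⅕) = -3*3*(-⅕) = -9*(-⅕) = 9/5 ≈ 1.8000)
l(o, F) = 9/5
((11419 + 16018) - 3333) + l(-39, x(3)) = ((11419 + 16018) - 3333) + 9/5 = (27437 - 3333) + 9/5 = 24104 + 9/5 = 120529/5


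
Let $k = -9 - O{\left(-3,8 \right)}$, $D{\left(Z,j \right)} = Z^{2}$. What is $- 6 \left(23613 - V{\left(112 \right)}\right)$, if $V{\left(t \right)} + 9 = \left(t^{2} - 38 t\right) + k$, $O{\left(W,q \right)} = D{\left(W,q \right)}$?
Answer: $-92112$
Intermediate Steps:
$O{\left(W,q \right)} = W^{2}$
$k = -18$ ($k = -9 - \left(-3\right)^{2} = -9 - 9 = -18$)
$V{\left(t \right)} = -27 + t^{2} - 38 t$ ($V{\left(t \right)} = -9 - \left(18 - t^{2} + 38 t\right) = -27 + t^{2} - 38 t$)
$- 6 \left(23613 - V{\left(112 \right)}\right) = - 6 \left(23613 - \left(-27 + 112^{2} - 4256\right)\right) = - 6 \left(23613 - \left(-27 + 12544 - 4256\right)\right) = - 6 \left(23613 - 8261\right) = \left(-6\right) 15352 = -92112$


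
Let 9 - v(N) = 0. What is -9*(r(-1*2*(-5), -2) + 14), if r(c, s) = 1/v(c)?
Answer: -127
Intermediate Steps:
v(N) = 9 (v(N) = 9 - 1*0 = 9 + 0 = 9)
r(c, s) = ⅑ (r(c, s) = 1/9 = ⅑)
-9*(r(-1*2*(-5), -2) + 14) = -9*(⅑ + 14) = -9*127/9 = -127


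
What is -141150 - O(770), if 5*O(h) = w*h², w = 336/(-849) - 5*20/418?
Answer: -354088310/5377 ≈ -65852.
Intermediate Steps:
w = -37558/59147 (w = 336*(-1/849) - 100*1/418 = -112/283 - 50/209 = -37558/59147 ≈ -0.63499)
O(h) = -37558*h²/295735 (O(h) = (-37558*h²/59147)/5 = -37558*h²/295735)
-141150 - O(770) = -141150 - (-37558)*770²/295735 = -141150 - (-37558)*592900/295735 = -141150 - 1*(-404875240/5377) = -141150 + 404875240/5377 = -354088310/5377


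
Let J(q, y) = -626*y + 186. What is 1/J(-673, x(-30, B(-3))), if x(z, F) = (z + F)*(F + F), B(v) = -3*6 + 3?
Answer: -1/844914 ≈ -1.1836e-6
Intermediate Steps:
B(v) = -15 (B(v) = -18 + 3 = -15)
x(z, F) = 2*F*(F + z) (x(z, F) = (F + z)*(2*F) = 2*F*(F + z))
J(q, y) = 186 - 626*y
1/J(-673, x(-30, B(-3))) = 1/(186 - 1252*(-15)*(-15 - 30)) = 1/(186 - 1252*(-15)*(-45)) = 1/(186 - 626*1350) = 1/(186 - 845100) = 1/(-844914) = -1/844914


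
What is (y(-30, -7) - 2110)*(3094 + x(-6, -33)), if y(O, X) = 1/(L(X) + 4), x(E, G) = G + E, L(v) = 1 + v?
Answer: -12895155/2 ≈ -6.4476e+6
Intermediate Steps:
x(E, G) = E + G
y(O, X) = 1/(5 + X) (y(O, X) = 1/((1 + X) + 4) = 1/(5 + X))
(y(-30, -7) - 2110)*(3094 + x(-6, -33)) = (1/(5 - 7) - 2110)*(3094 + (-6 - 33)) = (1/(-2) - 2110)*(3094 - 39) = (-1/2 - 2110)*3055 = -4221/2*3055 = -12895155/2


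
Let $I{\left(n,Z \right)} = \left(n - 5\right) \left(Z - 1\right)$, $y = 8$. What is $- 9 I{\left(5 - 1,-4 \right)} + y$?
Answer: $-37$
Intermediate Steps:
$I{\left(n,Z \right)} = \left(-1 + Z\right) \left(-5 + n\right)$ ($I{\left(n,Z \right)} = \left(-5 + n\right) \left(-1 + Z\right) = \left(-1 + Z\right) \left(-5 + n\right)$)
$- 9 I{\left(5 - 1,-4 \right)} + y = - 9 \left(5 - \left(5 - 1\right) - -20 - 4 \left(5 - 1\right)\right) + 8 = - 9 \left(5 - 4 + 20 - 16\right) + 8 = \left(-9\right) 5 + 8 = -45 + 8 = -37$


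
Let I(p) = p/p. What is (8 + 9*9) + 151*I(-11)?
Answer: 240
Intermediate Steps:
I(p) = 1
(8 + 9*9) + 151*I(-11) = (8 + 9*9) + 151*1 = (8 + 81) + 151 = 89 + 151 = 240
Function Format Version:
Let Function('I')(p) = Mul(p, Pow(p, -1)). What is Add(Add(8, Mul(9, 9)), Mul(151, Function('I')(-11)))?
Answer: 240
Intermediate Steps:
Function('I')(p) = 1
Add(Add(8, Mul(9, 9)), Mul(151, Function('I')(-11))) = Add(Add(8, Mul(9, 9)), Mul(151, 1)) = Add(Add(8, 81), 151) = Add(89, 151) = 240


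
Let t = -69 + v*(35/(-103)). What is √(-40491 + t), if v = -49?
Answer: I*√430124395/103 ≈ 201.35*I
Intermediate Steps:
t = -5392/103 (t = -69 - 1715/(-103) = -69 - 1715*(-1)/103 = -69 - 49*(-35/103) = -69 + 1715/103 = -5392/103 ≈ -52.349)
√(-40491 + t) = √(-40491 - 5392/103) = √(-4175965/103) = I*√430124395/103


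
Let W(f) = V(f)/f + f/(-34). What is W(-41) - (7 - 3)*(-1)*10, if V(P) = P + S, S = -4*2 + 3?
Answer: 59005/1394 ≈ 42.328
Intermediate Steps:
S = -5 (S = -8 + 3 = -5)
V(P) = -5 + P (V(P) = P - 5 = -5 + P)
W(f) = -f/34 + (-5 + f)/f (W(f) = (-5 + f)/f + f/(-34) = (-5 + f)/f + f*(-1/34) = (-5 + f)/f - f/34 = -f/34 + (-5 + f)/f)
W(-41) - (7 - 3)*(-1)*10 = (1 - 5/(-41) - 1/34*(-41)) - (7 - 3)*(-1)*10 = (1 - 5*(-1/41) + 41/34) - 4*(-1)*10 = (1 + 5/41 + 41/34) - (-4)*10 = 3245/1394 - 1*(-40) = 3245/1394 + 40 = 59005/1394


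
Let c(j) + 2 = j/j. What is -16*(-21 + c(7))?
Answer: 352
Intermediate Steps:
c(j) = -1 (c(j) = -2 + j/j = -2 + 1 = -1)
-16*(-21 + c(7)) = -16*(-21 - 1) = -16*(-22) = 352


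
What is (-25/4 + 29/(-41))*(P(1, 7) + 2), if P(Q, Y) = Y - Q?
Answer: -2282/41 ≈ -55.659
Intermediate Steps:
(-25/4 + 29/(-41))*(P(1, 7) + 2) = (-25/4 + 29/(-41))*((7 - 1*1) + 2) = (-25*¼ + 29*(-1/41))*((7 - 1) + 2) = (-25/4 - 29/41)*(6 + 2) = -1141/164*8 = -2282/41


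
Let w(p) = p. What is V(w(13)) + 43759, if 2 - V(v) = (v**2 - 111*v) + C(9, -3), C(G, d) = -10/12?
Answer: 270215/6 ≈ 45036.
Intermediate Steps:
C(G, d) = -5/6 (C(G, d) = -10*1/12 = -5/6)
V(v) = 17/6 - v**2 + 111*v (V(v) = 2 - ((v**2 - 111*v) - 5/6) = 2 - (-5/6 + v**2 - 111*v) = 2 + (5/6 - v**2 + 111*v) = 17/6 - v**2 + 111*v)
V(w(13)) + 43759 = (17/6 - 1*13**2 + 111*13) + 43759 = (17/6 - 1*169 + 1443) + 43759 = (17/6 - 169 + 1443) + 43759 = 7661/6 + 43759 = 270215/6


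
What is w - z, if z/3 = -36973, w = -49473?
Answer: 61446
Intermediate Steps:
z = -110919 (z = 3*(-36973) = -110919)
w - z = -49473 - 1*(-110919) = -49473 + 110919 = 61446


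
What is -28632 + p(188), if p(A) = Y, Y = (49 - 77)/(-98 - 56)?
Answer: -314950/11 ≈ -28632.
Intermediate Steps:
Y = 2/11 (Y = -28/(-154) = -28*(-1/154) = 2/11 ≈ 0.18182)
p(A) = 2/11
-28632 + p(188) = -28632 + 2/11 = -314950/11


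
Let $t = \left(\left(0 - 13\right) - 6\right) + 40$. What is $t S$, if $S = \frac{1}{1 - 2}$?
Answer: $-21$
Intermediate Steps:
$S = -1$ ($S = \frac{1}{-1} = -1$)
$t = 21$ ($t = \left(-13 - 6\right) + 40 = -19 + 40 = 21$)
$t S = 21 \left(-1\right) = -21$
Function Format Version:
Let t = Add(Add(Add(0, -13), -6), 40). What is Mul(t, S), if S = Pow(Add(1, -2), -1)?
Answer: -21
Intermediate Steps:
S = -1 (S = Pow(-1, -1) = -1)
t = 21 (t = Add(Add(-13, -6), 40) = Add(-19, 40) = 21)
Mul(t, S) = Mul(21, -1) = -21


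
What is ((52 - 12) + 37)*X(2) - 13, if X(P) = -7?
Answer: -552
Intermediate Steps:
((52 - 12) + 37)*X(2) - 13 = ((52 - 12) + 37)*(-7) - 13 = (40 + 37)*(-7) - 13 = 77*(-7) - 13 = -539 - 13 = -552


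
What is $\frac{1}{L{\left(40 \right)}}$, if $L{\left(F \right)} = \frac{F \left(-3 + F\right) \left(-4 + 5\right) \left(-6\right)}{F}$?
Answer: $- \frac{1}{222} \approx -0.0045045$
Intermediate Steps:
$L{\left(F \right)} = 18 - 6 F$ ($L{\left(F \right)} = \frac{F \left(-3 + F\right) 1 \left(-6\right)}{F} = \frac{F \left(-3 + F\right) \left(-6\right)}{F} = \frac{\left(-6\right) F \left(-3 + F\right)}{F} = 18 - 6 F$)
$\frac{1}{L{\left(40 \right)}} = \frac{1}{18 - 240} = \frac{1}{-222} = - \frac{1}{222}$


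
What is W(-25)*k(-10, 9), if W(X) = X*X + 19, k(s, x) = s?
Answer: -6440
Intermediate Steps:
W(X) = 19 + X² (W(X) = X² + 19 = 19 + X²)
W(-25)*k(-10, 9) = (19 + (-25)²)*(-10) = (19 + 625)*(-10) = 644*(-10) = -6440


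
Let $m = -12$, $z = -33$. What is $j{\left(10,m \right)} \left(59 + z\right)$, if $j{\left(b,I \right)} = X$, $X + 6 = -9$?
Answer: $-390$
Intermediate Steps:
$X = -15$ ($X = -6 - 9 = -15$)
$j{\left(b,I \right)} = -15$
$j{\left(10,m \right)} \left(59 + z\right) = - 15 \left(59 - 33\right) = \left(-15\right) 26 = -390$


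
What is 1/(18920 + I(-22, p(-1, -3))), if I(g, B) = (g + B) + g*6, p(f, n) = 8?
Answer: 1/18774 ≈ 5.3265e-5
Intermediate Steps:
I(g, B) = B + 7*g (I(g, B) = (B + g) + 6*g = B + 7*g)
1/(18920 + I(-22, p(-1, -3))) = 1/(18920 + (8 + 7*(-22))) = 1/(18920 + (8 - 154)) = 1/(18920 - 146) = 1/18774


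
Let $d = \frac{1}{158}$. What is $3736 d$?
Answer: $\frac{1868}{79} \approx 23.646$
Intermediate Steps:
$d = \frac{1}{158} \approx 0.0063291$
$3736 d = 3736 \cdot \frac{1}{158} = \frac{1868}{79}$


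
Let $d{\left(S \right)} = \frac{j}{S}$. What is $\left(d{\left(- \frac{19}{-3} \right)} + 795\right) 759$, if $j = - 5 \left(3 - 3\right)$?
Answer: $603405$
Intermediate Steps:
$j = 0$ ($j = \left(-5\right) 0 = 0$)
$d{\left(S \right)} = 0$ ($d{\left(S \right)} = \frac{0}{S} = 0$)
$\left(d{\left(- \frac{19}{-3} \right)} + 795\right) 759 = \left(0 + 795\right) 759 = 795 \cdot 759 = 603405$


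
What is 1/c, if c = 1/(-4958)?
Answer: -4958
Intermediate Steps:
c = -1/4958 ≈ -0.00020169
1/c = 1/(-1/4958) = -4958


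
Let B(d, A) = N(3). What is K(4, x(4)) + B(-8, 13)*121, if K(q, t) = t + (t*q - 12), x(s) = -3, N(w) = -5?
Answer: -632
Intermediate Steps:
B(d, A) = -5
K(q, t) = -12 + t + q*t (K(q, t) = t + (q*t - 12) = t + (-12 + q*t) = -12 + t + q*t)
K(4, x(4)) + B(-8, 13)*121 = (-12 - 3 + 4*(-3)) - 5*121 = (-12 - 3 - 12) - 605 = -27 - 605 = -632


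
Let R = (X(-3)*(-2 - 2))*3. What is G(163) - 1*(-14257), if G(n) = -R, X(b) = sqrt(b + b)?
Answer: 14257 + 12*I*sqrt(6) ≈ 14257.0 + 29.394*I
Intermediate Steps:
X(b) = sqrt(2)*sqrt(b) (X(b) = sqrt(2*b) = sqrt(2)*sqrt(b))
R = -12*I*sqrt(6) (R = ((sqrt(2)*sqrt(-3))*(-2 - 2))*3 = ((sqrt(2)*(I*sqrt(3)))*(-4))*3 = ((I*sqrt(6))*(-4))*3 = -4*I*sqrt(6)*3 = -12*I*sqrt(6) ≈ -29.394*I)
G(n) = 12*I*sqrt(6) (G(n) = -(-12)*I*sqrt(6) = 12*I*sqrt(6))
G(163) - 1*(-14257) = 12*I*sqrt(6) - 1*(-14257) = 12*I*sqrt(6) + 14257 = 14257 + 12*I*sqrt(6)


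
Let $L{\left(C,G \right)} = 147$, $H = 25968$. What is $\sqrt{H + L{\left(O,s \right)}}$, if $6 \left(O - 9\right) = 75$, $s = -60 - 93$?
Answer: $\sqrt{26115} \approx 161.6$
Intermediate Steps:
$s = -153$ ($s = -60 - 93 = -153$)
$O = \frac{43}{2}$ ($O = 9 + \frac{1}{6} \cdot 75 = 9 + \frac{25}{2} = \frac{43}{2} \approx 21.5$)
$\sqrt{H + L{\left(O,s \right)}} = \sqrt{25968 + 147} = \sqrt{26115}$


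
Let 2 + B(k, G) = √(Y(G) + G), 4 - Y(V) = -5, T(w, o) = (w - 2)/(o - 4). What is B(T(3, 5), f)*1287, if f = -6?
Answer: -2574 + 1287*√3 ≈ -344.85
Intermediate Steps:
T(w, o) = (-2 + w)/(-4 + o)
Y(V) = 9 (Y(V) = 4 - 1*(-5) = 4 + 5 = 9)
B(k, G) = -2 + √(9 + G)
B(T(3, 5), f)*1287 = (-2 + √(9 - 6))*1287 = (-2 + √3)*1287 = -2574 + 1287*√3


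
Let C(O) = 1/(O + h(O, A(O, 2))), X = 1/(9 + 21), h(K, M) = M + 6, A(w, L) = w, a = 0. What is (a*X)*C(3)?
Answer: 0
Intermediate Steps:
h(K, M) = 6 + M
X = 1/30 ≈ 0.033333
C(O) = 1/(6 + 2*O) (C(O) = 1/(O + (6 + O)) = 1/(6 + 2*O))
(a*X)*C(3) = (0*(1/30))*(1/(2*(3 + 3))) = 0*((1/2)/6) = 0*((1/2)*(1/6)) = 0*(1/12) = 0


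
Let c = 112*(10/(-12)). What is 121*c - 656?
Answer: -35848/3 ≈ -11949.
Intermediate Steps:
c = -280/3 (c = 112*(10*(-1/12)) = 112*(-5/6) = -280/3 ≈ -93.333)
121*c - 656 = 121*(-280/3) - 656 = -33880/3 - 656 = -35848/3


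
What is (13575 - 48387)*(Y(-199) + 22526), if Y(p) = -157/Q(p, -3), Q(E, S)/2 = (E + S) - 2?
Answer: -26662409265/34 ≈ -7.8419e+8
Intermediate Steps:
Q(E, S) = -4 + 2*E + 2*S (Q(E, S) = 2*((E + S) - 2) = 2*(-2 + E + S) = -4 + 2*E + 2*S)
Y(p) = -157/(-10 + 2*p) (Y(p) = -157/(-4 + 2*p + 2*(-3)) = -157/(-4 + 2*p - 6) = -157/(-10 + 2*p))
(13575 - 48387)*(Y(-199) + 22526) = (13575 - 48387)*(-157/(-10 + 2*(-199)) + 22526) = -34812*(-157/(-10 - 398) + 22526) = -34812*(-157/(-408) + 22526) = -34812*(-157*(-1/408) + 22526) = -34812*(157/408 + 22526) = -34812*9190765/408 = -26662409265/34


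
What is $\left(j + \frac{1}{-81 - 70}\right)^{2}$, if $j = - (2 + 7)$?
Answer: $\frac{1849600}{22801} \approx 81.119$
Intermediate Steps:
$j = -9$ ($j = \left(-1\right) 9 = -9$)
$\left(j + \frac{1}{-81 - 70}\right)^{2} = \left(-9 + \frac{1}{-81 - 70}\right)^{2} = \left(-9 + \frac{1}{-151}\right)^{2} = \left(-9 - \frac{1}{151}\right)^{2} = \left(- \frac{1360}{151}\right)^{2} = \frac{1849600}{22801}$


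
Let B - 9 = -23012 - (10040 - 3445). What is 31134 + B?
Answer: 1536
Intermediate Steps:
B = -29598 (B = 9 + (-23012 - (10040 - 3445)) = 9 + (-23012 - 1*6595) = 9 + (-23012 - 6595) = 9 - 29607 = -29598)
31134 + B = 31134 - 29598 = 1536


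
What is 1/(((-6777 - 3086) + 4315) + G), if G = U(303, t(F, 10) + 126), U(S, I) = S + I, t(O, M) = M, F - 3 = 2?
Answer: -1/5109 ≈ -0.00019573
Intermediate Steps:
F = 5 (F = 3 + 2 = 5)
U(S, I) = I + S
G = 439 (G = (10 + 126) + 303 = 136 + 303 = 439)
1/(((-6777 - 3086) + 4315) + G) = 1/(((-6777 - 3086) + 4315) + 439) = 1/((-9863 + 4315) + 439) = 1/(-5548 + 439) = 1/(-5109) = -1/5109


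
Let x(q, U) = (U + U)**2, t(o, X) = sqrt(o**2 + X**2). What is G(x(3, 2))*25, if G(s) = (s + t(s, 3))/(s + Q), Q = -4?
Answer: 100/3 + 25*sqrt(265)/12 ≈ 67.248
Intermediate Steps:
t(o, X) = sqrt(X**2 + o**2)
x(q, U) = 4*U**2 (x(q, U) = (2*U)**2 = 4*U**2)
G(s) = (s + sqrt(9 + s**2))/(-4 + s) (G(s) = (s + sqrt(3**2 + s**2))/(s - 4) = (s + sqrt(9 + s**2))/(-4 + s))
G(x(3, 2))*25 = ((4*2**2 + sqrt(9 + (4*2**2)**2))/(-4 + 4*2**2))*25 = ((4*4 + sqrt(9 + (4*4)**2))/(-4 + 4*4))*25 = ((16 + sqrt(9 + 16**2))/(-4 + 16))*25 = ((16 + sqrt(9 + 256))/12)*25 = ((16 + sqrt(265))/12)*25 = (4/3 + sqrt(265)/12)*25 = 100/3 + 25*sqrt(265)/12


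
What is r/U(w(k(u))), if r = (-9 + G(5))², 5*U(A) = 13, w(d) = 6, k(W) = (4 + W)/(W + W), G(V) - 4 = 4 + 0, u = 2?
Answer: 5/13 ≈ 0.38462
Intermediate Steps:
G(V) = 8 (G(V) = 4 + (4 + 0) = 4 + 4 = 8)
k(W) = (4 + W)/(2*W) (k(W) = (4 + W)/((2*W)) = (4 + W)*(1/(2*W)) = (4 + W)/(2*W))
U(A) = 13/5 (U(A) = (⅕)*13 = 13/5)
r = 1 (r = (-9 + 8)² = (-1)² = 1)
r/U(w(k(u))) = 1/(13/5) = 1*(5/13) = 5/13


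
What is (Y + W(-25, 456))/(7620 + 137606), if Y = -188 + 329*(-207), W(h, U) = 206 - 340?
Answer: -68425/145226 ≈ -0.47116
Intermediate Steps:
W(h, U) = -134
Y = -68291 (Y = -188 - 68103 = -68291)
(Y + W(-25, 456))/(7620 + 137606) = (-68291 - 134)/(7620 + 137606) = -68425/145226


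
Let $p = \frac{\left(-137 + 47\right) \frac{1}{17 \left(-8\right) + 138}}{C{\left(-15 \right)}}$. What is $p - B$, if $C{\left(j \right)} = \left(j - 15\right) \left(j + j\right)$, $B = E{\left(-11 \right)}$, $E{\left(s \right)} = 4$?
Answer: $- \frac{81}{20} \approx -4.05$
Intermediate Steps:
$B = 4$
$C{\left(j \right)} = 2 j \left(-15 + j\right)$ ($C{\left(j \right)} = \left(-15 + j\right) 2 j = 2 j \left(-15 + j\right)$)
$p = - \frac{1}{20}$ ($p = \frac{\left(-137 + 47\right) \frac{1}{17 \left(-8\right) + 138}}{2 \left(-15\right) \left(-15 - 15\right)} = \frac{\left(-90\right) \frac{1}{-136 + 138}}{2 \left(-15\right) \left(-30\right)} = \frac{\left(-90\right) \frac{1}{2}}{900} = \left(-90\right) \frac{1}{2} \cdot \frac{1}{900} = \left(-45\right) \frac{1}{900} = - \frac{1}{20} \approx -0.05$)
$p - B = - \frac{1}{20} - 4 = - \frac{81}{20}$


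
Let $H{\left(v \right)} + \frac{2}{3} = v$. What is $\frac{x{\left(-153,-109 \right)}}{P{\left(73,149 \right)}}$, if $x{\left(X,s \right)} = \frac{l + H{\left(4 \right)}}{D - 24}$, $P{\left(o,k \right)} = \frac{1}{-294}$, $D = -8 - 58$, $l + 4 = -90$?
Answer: $- \frac{13328}{45} \approx -296.18$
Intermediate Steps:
$l = -94$ ($l = -4 - 90 = -94$)
$D = -66$ ($D = -8 - 58 = -66$)
$H{\left(v \right)} = - \frac{2}{3} + v$
$P{\left(o,k \right)} = - \frac{1}{294}$
$x{\left(X,s \right)} = \frac{136}{135}$ ($x{\left(X,s \right)} = \frac{-94 + \left(- \frac{2}{3} + 4\right)}{-66 - 24} = \frac{-94 + \frac{10}{3}}{-90} = \left(- \frac{272}{3}\right) \left(- \frac{1}{90}\right) = \frac{136}{135}$)
$\frac{x{\left(-153,-109 \right)}}{P{\left(73,149 \right)}} = \frac{136}{135 \left(- \frac{1}{294}\right)} = \frac{136}{135} \left(-294\right) = - \frac{13328}{45}$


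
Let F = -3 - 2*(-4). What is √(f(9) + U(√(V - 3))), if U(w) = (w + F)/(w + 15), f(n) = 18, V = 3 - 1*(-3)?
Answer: √(275 + 19*√3)/√(15 + √3) ≈ 4.2898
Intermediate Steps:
V = 6 (V = 3 + 3 = 6)
F = 5 (F = -3 + 8 = 5)
U(w) = (5 + w)/(15 + w) (U(w) = (w + 5)/(w + 15) = (5 + w)/(15 + w))
√(f(9) + U(√(V - 3))) = √(18 + (5 + √(6 - 3))/(15 + √(6 - 3))) = √(18 + (5 + √3)/(15 + √3))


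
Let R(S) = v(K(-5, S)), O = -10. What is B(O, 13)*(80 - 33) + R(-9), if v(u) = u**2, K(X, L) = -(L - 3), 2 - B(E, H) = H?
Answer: -373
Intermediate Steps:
B(E, H) = 2 - H
K(X, L) = 3 - L (K(X, L) = -(-3 + L) = 3 - L)
R(S) = (3 - S)**2
B(O, 13)*(80 - 33) + R(-9) = (2 - 1*13)*(80 - 33) + (-3 - 9)**2 = (2 - 13)*47 + (-12)**2 = -11*47 + 144 = -517 + 144 = -373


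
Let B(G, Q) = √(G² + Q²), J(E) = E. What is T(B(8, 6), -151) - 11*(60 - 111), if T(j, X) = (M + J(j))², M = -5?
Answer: 586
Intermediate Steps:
T(j, X) = (-5 + j)²
T(B(8, 6), -151) - 11*(60 - 111) = (-5 + √(8² + 6²))² - 11*(60 - 111) = (-5 + √(64 + 36))² - 11*(-51) = (-5 + √100)² + 561 = (-5 + 10)² + 561 = 5² + 561 = 25 + 561 = 586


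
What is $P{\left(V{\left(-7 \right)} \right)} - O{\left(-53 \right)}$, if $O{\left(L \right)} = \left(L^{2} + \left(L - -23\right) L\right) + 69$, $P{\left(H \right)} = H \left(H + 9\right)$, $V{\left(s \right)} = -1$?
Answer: $-4476$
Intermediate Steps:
$P{\left(H \right)} = H \left(9 + H\right)$
$O{\left(L \right)} = 69 + L^{2} + L \left(23 + L\right)$ ($O{\left(L \right)} = \left(L^{2} + \left(L + 23\right) L\right) + 69 = \left(L^{2} + \left(23 + L\right) L\right) + 69 = \left(L^{2} + L \left(23 + L\right)\right) + 69 = 69 + L^{2} + L \left(23 + L\right)$)
$P{\left(V{\left(-7 \right)} \right)} - O{\left(-53 \right)} = - (9 - 1) - \left(69 + 2 \left(-53\right)^{2} + 23 \left(-53\right)\right) = \left(-1\right) 8 - \left(69 + 2 \cdot 2809 - 1219\right) = -8 - \left(69 + 5618 - 1219\right) = -8 - 4468 = -4476$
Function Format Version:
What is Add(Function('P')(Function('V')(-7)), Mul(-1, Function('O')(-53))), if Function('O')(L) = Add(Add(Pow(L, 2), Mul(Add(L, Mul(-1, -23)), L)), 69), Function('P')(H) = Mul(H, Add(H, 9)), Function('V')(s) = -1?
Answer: -4476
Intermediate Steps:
Function('P')(H) = Mul(H, Add(9, H))
Function('O')(L) = Add(69, Pow(L, 2), Mul(L, Add(23, L))) (Function('O')(L) = Add(Add(Pow(L, 2), Mul(Add(L, 23), L)), 69) = Add(Add(Pow(L, 2), Mul(Add(23, L), L)), 69) = Add(Add(Pow(L, 2), Mul(L, Add(23, L))), 69) = Add(69, Pow(L, 2), Mul(L, Add(23, L))))
Add(Function('P')(Function('V')(-7)), Mul(-1, Function('O')(-53))) = Add(Mul(-1, Add(9, -1)), Mul(-1, Add(69, Mul(2, Pow(-53, 2)), Mul(23, -53)))) = Add(Mul(-1, 8), Mul(-1, Add(69, Mul(2, 2809), -1219))) = Add(-8, Mul(-1, Add(69, 5618, -1219))) = Add(-8, Mul(-1, 4468)) = Add(-8, -4468) = -4476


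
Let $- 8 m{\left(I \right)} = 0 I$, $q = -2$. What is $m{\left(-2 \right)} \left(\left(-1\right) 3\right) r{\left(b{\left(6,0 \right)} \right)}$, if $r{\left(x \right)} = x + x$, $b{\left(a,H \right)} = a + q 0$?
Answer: $0$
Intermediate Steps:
$m{\left(I \right)} = 0$ ($m{\left(I \right)} = - \frac{0 I}{8} = \left(- \frac{1}{8}\right) 0 = 0$)
$b{\left(a,H \right)} = a$ ($b{\left(a,H \right)} = a - 0 = a + 0 = a$)
$r{\left(x \right)} = 2 x$
$m{\left(-2 \right)} \left(\left(-1\right) 3\right) r{\left(b{\left(6,0 \right)} \right)} = 0 \left(\left(-1\right) 3\right) 2 \cdot 6 = 0 \left(-3\right) 12 = 0 \cdot 12 = 0$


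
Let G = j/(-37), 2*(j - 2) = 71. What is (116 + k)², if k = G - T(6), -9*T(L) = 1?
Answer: 5875989025/443556 ≈ 13247.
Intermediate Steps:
T(L) = -⅑ (T(L) = -⅑*1 = -⅑)
j = 75/2 (j = 2 + (½)*71 = 2 + 71/2 = 75/2 ≈ 37.500)
G = -75/74 (G = (75/2)/(-37) = (75/2)*(-1/37) = -75/74 ≈ -1.0135)
k = -601/666 (k = -75/74 - 1*(-⅑) = -75/74 + ⅑ = -601/666 ≈ -0.90240)
(116 + k)² = (116 - 601/666)² = (76655/666)² = 5875989025/443556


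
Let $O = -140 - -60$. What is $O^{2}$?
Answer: $6400$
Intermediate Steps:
$O = -80$ ($O = -140 + 60 = -80$)
$O^{2} = \left(-80\right)^{2} = 6400$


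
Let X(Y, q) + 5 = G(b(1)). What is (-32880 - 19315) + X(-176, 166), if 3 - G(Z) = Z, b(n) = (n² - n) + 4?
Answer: -52201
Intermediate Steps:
b(n) = 4 + n² - n
G(Z) = 3 - Z
X(Y, q) = -6 (X(Y, q) = -5 + (3 - (4 + 1² - 1*1)) = -5 + (3 - (4 + 1 - 1)) = -5 + (3 - 1*4) = -5 + (3 - 4) = -5 - 1 = -6)
(-32880 - 19315) + X(-176, 166) = (-32880 - 19315) - 6 = -52195 - 6 = -52201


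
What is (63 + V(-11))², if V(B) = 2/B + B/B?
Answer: 492804/121 ≈ 4072.8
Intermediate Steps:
V(B) = 1 + 2/B (V(B) = 2/B + 1 = 1 + 2/B)
(63 + V(-11))² = (63 + (2 - 11)/(-11))² = (63 - 1/11*(-9))² = (63 + 9/11)² = (702/11)² = 492804/121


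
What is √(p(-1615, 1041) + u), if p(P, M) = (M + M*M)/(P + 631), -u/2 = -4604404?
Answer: 5*√2476504509/82 ≈ 3034.4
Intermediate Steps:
u = 9208808 (u = -2*(-4604404) = 9208808)
p(P, M) = (M + M²)/(631 + P)
√(p(-1615, 1041) + u) = √(1041*(1 + 1041)/(631 - 1615) + 9208808) = √(1041*1042/(-984) + 9208808) = √(1041*(-1/984)*1042 + 9208808) = √(-180787/164 + 9208808) = √(1510063725/164) = 5*√2476504509/82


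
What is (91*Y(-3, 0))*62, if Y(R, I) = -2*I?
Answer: 0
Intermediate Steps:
(91*Y(-3, 0))*62 = (91*(-2*0))*62 = (91*0)*62 = 0*62 = 0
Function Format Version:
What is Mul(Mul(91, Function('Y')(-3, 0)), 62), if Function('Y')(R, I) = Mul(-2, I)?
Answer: 0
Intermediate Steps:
Mul(Mul(91, Function('Y')(-3, 0)), 62) = Mul(Mul(91, Mul(-2, 0)), 62) = Mul(Mul(91, 0), 62) = Mul(0, 62) = 0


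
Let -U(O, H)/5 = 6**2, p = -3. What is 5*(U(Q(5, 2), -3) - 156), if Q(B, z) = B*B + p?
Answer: -1680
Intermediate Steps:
Q(B, z) = -3 + B**2 (Q(B, z) = B*B - 3 = B**2 - 3 = -3 + B**2)
U(O, H) = -180 (U(O, H) = -5*6**2 = -5*36 = -180)
5*(U(Q(5, 2), -3) - 156) = 5*(-180 - 156) = 5*(-336) = -1680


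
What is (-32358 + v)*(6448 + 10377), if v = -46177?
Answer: -1321351375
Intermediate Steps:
(-32358 + v)*(6448 + 10377) = (-32358 - 46177)*(6448 + 10377) = -78535*16825 = -1321351375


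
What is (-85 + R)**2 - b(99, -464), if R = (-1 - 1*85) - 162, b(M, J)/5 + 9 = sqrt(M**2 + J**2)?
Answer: 110934 - 5*sqrt(225097) ≈ 1.0856e+5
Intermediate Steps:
b(M, J) = -45 + 5*sqrt(J**2 + M**2) (b(M, J) = -45 + 5*sqrt(M**2 + J**2) = -45 + 5*sqrt(J**2 + M**2))
R = -248 (R = (-1 - 85) - 162 = -86 - 162 = -248)
(-85 + R)**2 - b(99, -464) = (-85 - 248)**2 - (-45 + 5*sqrt((-464)**2 + 99**2)) = (-333)**2 - (-45 + 5*sqrt(215296 + 9801)) = 110889 - (-45 + 5*sqrt(225097)) = 110889 + (45 - 5*sqrt(225097)) = 110934 - 5*sqrt(225097)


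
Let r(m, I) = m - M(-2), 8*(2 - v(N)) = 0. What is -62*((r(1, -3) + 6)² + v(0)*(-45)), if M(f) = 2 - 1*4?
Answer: 558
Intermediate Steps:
M(f) = -2 (M(f) = 2 - 4 = -2)
v(N) = 2 (v(N) = 2 - ⅛*0 = 2 + 0 = 2)
r(m, I) = 2 + m (r(m, I) = m - 1*(-2) = m + 2 = 2 + m)
-62*((r(1, -3) + 6)² + v(0)*(-45)) = -62*(((2 + 1) + 6)² + 2*(-45)) = -62*((3 + 6)² - 90) = -62*(9² - 90) = -62*(81 - 90) = -62*(-9) = 558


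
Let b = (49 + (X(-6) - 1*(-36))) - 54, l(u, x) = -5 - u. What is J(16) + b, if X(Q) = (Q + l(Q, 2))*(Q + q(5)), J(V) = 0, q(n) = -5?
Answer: 86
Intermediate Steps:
X(Q) = 25 - 5*Q (X(Q) = (Q + (-5 - Q))*(Q - 5) = -5*(-5 + Q) = 25 - 5*Q)
b = 86 (b = (49 + ((25 - 5*(-6)) - 1*(-36))) - 54 = (49 + ((25 + 30) + 36)) - 54 = (49 + (55 + 36)) - 54 = (49 + 91) - 54 = 140 - 54 = 86)
J(16) + b = 0 + 86 = 86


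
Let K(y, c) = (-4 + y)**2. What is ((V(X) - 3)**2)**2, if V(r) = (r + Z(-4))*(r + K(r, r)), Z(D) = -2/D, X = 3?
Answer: 14641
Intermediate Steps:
V(r) = (1/2 + r)*(r + (-4 + r)**2) (V(r) = (r - 2/(-4))*(r + (-4 + r)**2) = (r - 2*(-1/4))*(r + (-4 + r)**2) = (r + 1/2)*(r + (-4 + r)**2) = (1/2 + r)*(r + (-4 + r)**2))
((V(X) - 3)**2)**2 = (((8 + 3**3 - 13/2*3**2 + (25/2)*3) - 3)**2)**2 = (((8 + 27 - 13/2*9 + 75/2) - 3)**2)**2 = (((8 + 27 - 117/2 + 75/2) - 3)**2)**2 = ((14 - 3)**2)**2 = (11**2)**2 = 121**2 = 14641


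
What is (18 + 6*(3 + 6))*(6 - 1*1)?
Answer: 360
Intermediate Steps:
(18 + 6*(3 + 6))*(6 - 1*1) = (18 + 6*9)*(6 - 1) = (18 + 54)*5 = 72*5 = 360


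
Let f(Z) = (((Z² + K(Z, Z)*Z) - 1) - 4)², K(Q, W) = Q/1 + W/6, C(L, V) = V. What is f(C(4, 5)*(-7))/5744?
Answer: 252651025/206784 ≈ 1221.8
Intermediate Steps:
K(Q, W) = Q + W/6 (K(Q, W) = Q*1 + W*(⅙) = Q + W/6)
f(Z) = (-5 + 13*Z²/6)² (f(Z) = (((Z² + (Z + Z/6)*Z) - 1) - 4)² = (((Z² + (7*Z/6)*Z) - 1) - 4)² = (((Z² + 7*Z²/6) - 1) - 4)² = ((13*Z²/6 - 1) - 4)² = ((-1 + 13*Z²/6) - 4)² = (-5 + 13*Z²/6)²)
f(C(4, 5)*(-7))/5744 = ((-30 + 13*(5*(-7))²)²/36)/5744 = ((-30 + 13*(-35)²)²/36)*(1/5744) = ((-30 + 13*1225)²/36)*(1/5744) = ((-30 + 15925)²/36)*(1/5744) = ((1/36)*15895²)*(1/5744) = ((1/36)*252651025)*(1/5744) = (252651025/36)*(1/5744) = 252651025/206784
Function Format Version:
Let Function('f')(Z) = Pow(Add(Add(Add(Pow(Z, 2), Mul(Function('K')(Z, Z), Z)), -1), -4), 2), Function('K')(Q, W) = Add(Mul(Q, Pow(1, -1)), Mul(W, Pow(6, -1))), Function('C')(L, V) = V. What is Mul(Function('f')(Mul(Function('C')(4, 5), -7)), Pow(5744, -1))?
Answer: Rational(252651025, 206784) ≈ 1221.8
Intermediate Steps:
Function('K')(Q, W) = Add(Q, Mul(Rational(1, 6), W)) (Function('K')(Q, W) = Add(Mul(Q, 1), Mul(W, Rational(1, 6))) = Add(Q, Mul(Rational(1, 6), W)))
Function('f')(Z) = Pow(Add(-5, Mul(Rational(13, 6), Pow(Z, 2))), 2) (Function('f')(Z) = Pow(Add(Add(Add(Pow(Z, 2), Mul(Add(Z, Mul(Rational(1, 6), Z)), Z)), -1), -4), 2) = Pow(Add(Add(Add(Pow(Z, 2), Mul(Mul(Rational(7, 6), Z), Z)), -1), -4), 2) = Pow(Add(Add(Add(Pow(Z, 2), Mul(Rational(7, 6), Pow(Z, 2))), -1), -4), 2) = Pow(Add(Add(Mul(Rational(13, 6), Pow(Z, 2)), -1), -4), 2) = Pow(Add(Add(-1, Mul(Rational(13, 6), Pow(Z, 2))), -4), 2) = Pow(Add(-5, Mul(Rational(13, 6), Pow(Z, 2))), 2))
Mul(Function('f')(Mul(Function('C')(4, 5), -7)), Pow(5744, -1)) = Mul(Mul(Rational(1, 36), Pow(Add(-30, Mul(13, Pow(Mul(5, -7), 2))), 2)), Pow(5744, -1)) = Mul(Mul(Rational(1, 36), Pow(Add(-30, Mul(13, Pow(-35, 2))), 2)), Rational(1, 5744)) = Mul(Mul(Rational(1, 36), Pow(Add(-30, Mul(13, 1225)), 2)), Rational(1, 5744)) = Mul(Mul(Rational(1, 36), Pow(Add(-30, 15925), 2)), Rational(1, 5744)) = Mul(Mul(Rational(1, 36), Pow(15895, 2)), Rational(1, 5744)) = Mul(Mul(Rational(1, 36), 252651025), Rational(1, 5744)) = Mul(Rational(252651025, 36), Rational(1, 5744)) = Rational(252651025, 206784)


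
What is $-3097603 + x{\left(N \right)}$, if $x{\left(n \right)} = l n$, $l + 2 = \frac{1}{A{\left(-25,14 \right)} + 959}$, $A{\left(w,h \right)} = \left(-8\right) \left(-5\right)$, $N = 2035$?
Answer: $- \frac{83745116}{27} \approx -3.1017 \cdot 10^{6}$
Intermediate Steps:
$A{\left(w,h \right)} = 40$
$l = - \frac{1997}{999}$ ($l = -2 + \frac{1}{40 + 959} = -2 + \frac{1}{999} = - \frac{1997}{999} \approx -1.999$)
$x{\left(n \right)} = - \frac{1997 n}{999}$
$-3097603 + x{\left(N \right)} = -3097603 - \frac{109835}{27} = - \frac{83745116}{27}$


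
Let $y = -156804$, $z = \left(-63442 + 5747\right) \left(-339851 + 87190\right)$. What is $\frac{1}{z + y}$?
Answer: $\frac{1}{14577119591} \approx 6.8601 \cdot 10^{-11}$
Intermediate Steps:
$z = 14577276395$ ($z = \left(-57695\right) \left(-252661\right) = 14577276395$)
$\frac{1}{z + y} = \frac{1}{14577276395 - 156804} = \frac{1}{14577119591}$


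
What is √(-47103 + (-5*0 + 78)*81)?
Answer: I*√40785 ≈ 201.95*I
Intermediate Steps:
√(-47103 + (-5*0 + 78)*81) = √(-47103 + (0 + 78)*81) = √(-47103 + 78*81) = √(-47103 + 6318) = √(-40785) = I*√40785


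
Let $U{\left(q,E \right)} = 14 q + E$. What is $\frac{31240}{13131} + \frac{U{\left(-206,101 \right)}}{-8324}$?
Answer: $\frac{296585333}{109302444} \approx 2.7134$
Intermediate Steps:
$U{\left(q,E \right)} = E + 14 q$
$\frac{31240}{13131} + \frac{U{\left(-206,101 \right)}}{-8324} = \frac{31240}{13131} + \frac{101 + 14 \left(-206\right)}{-8324} = 31240 \cdot \frac{1}{13131} + \left(101 - 2884\right) \left(- \frac{1}{8324}\right) = \frac{31240}{13131} - - \frac{2783}{8324} = \frac{31240}{13131} + \frac{2783}{8324} = \frac{296585333}{109302444}$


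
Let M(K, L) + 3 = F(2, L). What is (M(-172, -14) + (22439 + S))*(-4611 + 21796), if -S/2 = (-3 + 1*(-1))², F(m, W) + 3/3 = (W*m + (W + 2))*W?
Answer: 394619155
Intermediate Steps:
F(m, W) = -1 + W*(2 + W + W*m) (F(m, W) = -1 + (W*m + (W + 2))*W = -1 + (W*m + (2 + W))*W = -1 + (2 + W + W*m)*W = -1 + W*(2 + W + W*m))
M(K, L) = -4 + 2*L + 3*L² (M(K, L) = -3 + (-1 + L² + 2*L + 2*L²) = -3 + (-1 + 2*L + 3*L²) = -4 + 2*L + 3*L²)
S = -32 (S = -2*(-3 + 1*(-1))² = -2*(-3 - 1)² = -2*(-4)² = -2*16 = -32)
(M(-172, -14) + (22439 + S))*(-4611 + 21796) = ((-4 + 2*(-14) + 3*(-14)²) + (22439 - 32))*(-4611 + 21796) = ((-4 - 28 + 3*196) + 22407)*17185 = ((-4 - 28 + 588) + 22407)*17185 = (556 + 22407)*17185 = 22963*17185 = 394619155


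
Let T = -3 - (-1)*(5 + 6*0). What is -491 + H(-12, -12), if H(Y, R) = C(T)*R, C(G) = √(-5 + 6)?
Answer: -503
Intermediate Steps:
T = 2 (T = -3 - (-1)*(5 + 0) = -3 - (-1)*5 = -3 - 1*(-5) = -3 + 5 = 2)
C(G) = 1 (C(G) = √1 = 1)
H(Y, R) = R (H(Y, R) = 1*R = R)
-491 + H(-12, -12) = -491 - 12 = -503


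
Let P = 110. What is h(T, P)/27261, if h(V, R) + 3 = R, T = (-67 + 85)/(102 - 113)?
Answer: 107/27261 ≈ 0.0039250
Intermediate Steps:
T = -18/11 (T = 18/(-11) = 18*(-1/11) = -18/11 ≈ -1.6364)
h(V, R) = -3 + R
h(T, P)/27261 = (-3 + 110)/27261 = 107*(1/27261) = 107/27261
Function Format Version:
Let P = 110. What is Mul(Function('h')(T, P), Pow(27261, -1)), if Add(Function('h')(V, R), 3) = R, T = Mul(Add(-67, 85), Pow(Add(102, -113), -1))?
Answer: Rational(107, 27261) ≈ 0.0039250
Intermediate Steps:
T = Rational(-18, 11) (T = Mul(18, Pow(-11, -1)) = Mul(18, Rational(-1, 11)) = Rational(-18, 11) ≈ -1.6364)
Function('h')(V, R) = Add(-3, R)
Mul(Function('h')(T, P), Pow(27261, -1)) = Mul(Add(-3, 110), Pow(27261, -1)) = Mul(107, Rational(1, 27261)) = Rational(107, 27261)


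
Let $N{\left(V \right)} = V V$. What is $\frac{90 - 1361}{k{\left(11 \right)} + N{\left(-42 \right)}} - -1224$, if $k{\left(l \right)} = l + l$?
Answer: $\frac{2184793}{1786} \approx 1223.3$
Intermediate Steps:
$N{\left(V \right)} = V^{2}$
$k{\left(l \right)} = 2 l$
$\frac{90 - 1361}{k{\left(11 \right)} + N{\left(-42 \right)}} - -1224 = \frac{90 - 1361}{2 \cdot 11 + \left(-42\right)^{2}} - -1224 = - \frac{1271}{22 + 1764} + 1224 = - \frac{1271}{1786} + 1224 = \frac{2184793}{1786}$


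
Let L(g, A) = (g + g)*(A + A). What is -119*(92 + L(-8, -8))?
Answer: -41412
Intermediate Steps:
L(g, A) = 4*A*g (L(g, A) = (2*g)*(2*A) = 4*A*g)
-119*(92 + L(-8, -8)) = -119*(92 + 4*(-8)*(-8)) = -119*(92 + 256) = -119*348 = -41412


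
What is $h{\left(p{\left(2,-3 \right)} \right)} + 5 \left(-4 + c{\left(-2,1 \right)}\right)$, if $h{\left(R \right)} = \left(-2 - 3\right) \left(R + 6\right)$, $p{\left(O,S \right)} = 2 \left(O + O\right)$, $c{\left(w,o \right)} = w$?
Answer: $-100$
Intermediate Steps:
$p{\left(O,S \right)} = 4 O$ ($p{\left(O,S \right)} = 2 \cdot 2 O = 4 O$)
$h{\left(R \right)} = -30 - 5 R$ ($h{\left(R \right)} = - 5 \left(6 + R\right) = -30 - 5 R$)
$h{\left(p{\left(2,-3 \right)} \right)} + 5 \left(-4 + c{\left(-2,1 \right)}\right) = \left(-30 - 5 \cdot 4 \cdot 2\right) + 5 \left(-4 - 2\right) = \left(-30 - 40\right) + 5 \left(-6\right) = \left(-30 - 40\right) - 30 = -70 - 30 = -100$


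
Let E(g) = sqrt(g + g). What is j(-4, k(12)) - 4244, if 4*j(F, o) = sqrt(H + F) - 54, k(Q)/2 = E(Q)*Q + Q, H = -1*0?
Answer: -8515/2 + I/2 ≈ -4257.5 + 0.5*I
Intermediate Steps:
E(g) = sqrt(2)*sqrt(g) (E(g) = sqrt(2*g) = sqrt(2)*sqrt(g))
H = 0
k(Q) = 2*Q + 2*sqrt(2)*Q**(3/2) (k(Q) = 2*((sqrt(2)*sqrt(Q))*Q + Q) = 2*(sqrt(2)*Q**(3/2) + Q) = 2*(Q + sqrt(2)*Q**(3/2)) = 2*Q + 2*sqrt(2)*Q**(3/2))
j(F, o) = -27/2 + sqrt(F)/4 (j(F, o) = (sqrt(0 + F) - 54)/4 = (sqrt(F) - 54)/4 = (-54 + sqrt(F))/4 = -27/2 + sqrt(F)/4)
j(-4, k(12)) - 4244 = (-27/2 + sqrt(-4)/4) - 4244 = (-27/2 + (2*I)/4) - 4244 = (-27/2 + I/2) - 4244 = -8515/2 + I/2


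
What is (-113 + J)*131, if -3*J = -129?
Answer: -9170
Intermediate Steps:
J = 43 (J = -⅓*(-129) = 43)
(-113 + J)*131 = (-113 + 43)*131 = -70*131 = -9170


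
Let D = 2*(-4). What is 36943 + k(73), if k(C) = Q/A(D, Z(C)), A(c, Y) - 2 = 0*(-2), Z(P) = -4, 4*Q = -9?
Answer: 295535/8 ≈ 36942.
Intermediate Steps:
Q = -9/4 (Q = (¼)*(-9) = -9/4 ≈ -2.2500)
D = -8
A(c, Y) = 2 (A(c, Y) = 2 + 0*(-2) = 2 + 0 = 2)
k(C) = -9/8 (k(C) = -9/4/2 = -9/4*½ = -9/8)
36943 + k(73) = 36943 - 9/8 = 295535/8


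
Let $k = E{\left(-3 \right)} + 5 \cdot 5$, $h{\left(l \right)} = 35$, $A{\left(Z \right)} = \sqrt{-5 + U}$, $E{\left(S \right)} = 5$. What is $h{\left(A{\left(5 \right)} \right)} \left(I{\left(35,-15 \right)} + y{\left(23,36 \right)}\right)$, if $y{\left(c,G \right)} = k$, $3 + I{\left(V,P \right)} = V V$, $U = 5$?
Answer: $43820$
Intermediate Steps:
$A{\left(Z \right)} = 0$ ($A{\left(Z \right)} = \sqrt{-5 + 5} = \sqrt{0} = 0$)
$I{\left(V,P \right)} = -3 + V^{2}$ ($I{\left(V,P \right)} = -3 + V V = -3 + V^{2}$)
$k = 30$ ($k = 5 + 5 \cdot 5 = 5 + 25 = 30$)
$y{\left(c,G \right)} = 30$
$h{\left(A{\left(5 \right)} \right)} \left(I{\left(35,-15 \right)} + y{\left(23,36 \right)}\right) = 35 \left(\left(-3 + 35^{2}\right) + 30\right) = 35 \left(\left(-3 + 1225\right) + 30\right) = 35 \left(1222 + 30\right) = 35 \cdot 1252 = 43820$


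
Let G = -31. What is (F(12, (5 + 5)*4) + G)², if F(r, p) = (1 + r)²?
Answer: 19044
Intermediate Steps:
(F(12, (5 + 5)*4) + G)² = ((1 + 12)² - 31)² = (13² - 31)² = (169 - 31)² = 138² = 19044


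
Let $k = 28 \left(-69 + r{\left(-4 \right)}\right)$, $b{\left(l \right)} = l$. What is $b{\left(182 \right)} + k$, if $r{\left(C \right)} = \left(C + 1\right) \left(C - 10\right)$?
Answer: $-574$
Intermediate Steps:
$r{\left(C \right)} = \left(1 + C\right) \left(-10 + C\right)$
$k = -756$ ($k = 28 \left(-69 - \left(-26 - 16\right)\right) = 28 \left(-69 + \left(-10 + 16 + 36\right)\right) = 28 \left(-69 + 42\right) = 28 \left(-27\right) = -756$)
$b{\left(182 \right)} + k = 182 - 756 = -574$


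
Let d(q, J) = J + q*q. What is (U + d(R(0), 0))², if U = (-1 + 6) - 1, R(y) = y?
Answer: 16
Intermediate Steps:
U = 4 (U = 5 - 1 = 4)
d(q, J) = J + q²
(U + d(R(0), 0))² = (4 + (0 + 0²))² = (4 + (0 + 0))² = (4 + 0)² = 4² = 16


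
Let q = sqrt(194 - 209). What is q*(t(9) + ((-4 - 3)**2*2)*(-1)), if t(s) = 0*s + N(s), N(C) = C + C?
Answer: -80*I*sqrt(15) ≈ -309.84*I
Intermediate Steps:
N(C) = 2*C
t(s) = 2*s (t(s) = 0*s + 2*s = 0 + 2*s = 2*s)
q = I*sqrt(15) (q = sqrt(-15) = I*sqrt(15) ≈ 3.873*I)
q*(t(9) + ((-4 - 3)**2*2)*(-1)) = (I*sqrt(15))*(2*9 + ((-4 - 3)**2*2)*(-1)) = (I*sqrt(15))*(18 + ((-7)**2*2)*(-1)) = (I*sqrt(15))*(18 + (49*2)*(-1)) = (I*sqrt(15))*(18 + 98*(-1)) = (I*sqrt(15))*(18 - 98) = (I*sqrt(15))*(-80) = -80*I*sqrt(15)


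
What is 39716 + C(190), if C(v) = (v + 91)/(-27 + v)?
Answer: 6473989/163 ≈ 39718.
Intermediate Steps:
C(v) = (91 + v)/(-27 + v)
39716 + C(190) = 39716 + (91 + 190)/(-27 + 190) = 39716 + 281/163 = 6473989/163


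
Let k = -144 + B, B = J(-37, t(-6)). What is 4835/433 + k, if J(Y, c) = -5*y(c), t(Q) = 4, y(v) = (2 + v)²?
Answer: -135457/433 ≈ -312.83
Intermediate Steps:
J(Y, c) = -5*(2 + c)²
B = -180 (B = -5*(2 + 4)² = -5*6² = -5*36 = -180)
k = -324 (k = -144 - 180 = -324)
4835/433 + k = 4835/433 - 324 = -135457/433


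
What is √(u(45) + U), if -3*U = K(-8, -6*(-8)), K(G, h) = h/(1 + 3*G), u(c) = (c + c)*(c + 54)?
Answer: √4713758/23 ≈ 94.396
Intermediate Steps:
u(c) = 2*c*(54 + c) (u(c) = (2*c)*(54 + c) = 2*c*(54 + c))
U = 16/23 (U = -(-6*(-8))/(3*(1 + 3*(-8))) = -16/(1 - 24) = -16/(-23) = -16*(-1)/23 = -⅓*(-48/23) = 16/23 ≈ 0.69565)
√(u(45) + U) = √(2*45*(54 + 45) + 16/23) = √(2*45*99 + 16/23) = √(8910 + 16/23) = √(204946/23) = √4713758/23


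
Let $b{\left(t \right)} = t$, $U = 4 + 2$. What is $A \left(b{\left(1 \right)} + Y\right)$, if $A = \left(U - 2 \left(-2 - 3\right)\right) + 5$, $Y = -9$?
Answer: $-168$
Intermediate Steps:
$U = 6$
$A = 21$ ($A = \left(6 - 2 \left(-2 - 3\right)\right) + 5 = \left(6 - -10\right) + 5 = \left(6 + 10\right) + 5 = 16 + 5 = 21$)
$A \left(b{\left(1 \right)} + Y\right) = 21 \left(1 - 9\right) = 21 \left(-8\right) = -168$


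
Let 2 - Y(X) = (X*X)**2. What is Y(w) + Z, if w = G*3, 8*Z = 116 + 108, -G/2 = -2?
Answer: -20706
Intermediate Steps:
G = 4 (G = -2*(-2) = 4)
Z = 28 (Z = (116 + 108)/8 = (1/8)*224 = 28)
w = 12 (w = 4*3 = 12)
Y(X) = 2 - X**4 (Y(X) = 2 - (X*X)**2 = 2 - (X**2)**2 = 2 - X**4)
Y(w) + Z = (2 - 1*12**4) + 28 = (2 - 1*20736) + 28 = (2 - 20736) + 28 = -20734 + 28 = -20706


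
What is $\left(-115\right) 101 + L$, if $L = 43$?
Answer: $-11572$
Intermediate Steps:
$\left(-115\right) 101 + L = \left(-115\right) 101 + 43 = -11615 + 43 = -11572$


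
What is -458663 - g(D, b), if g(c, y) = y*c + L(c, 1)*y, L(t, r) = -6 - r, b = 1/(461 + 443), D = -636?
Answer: -414630709/904 ≈ -4.5866e+5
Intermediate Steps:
b = 1/904 ≈ 0.0011062
g(c, y) = -7*y + c*y (g(c, y) = y*c + (-6 - 1*1)*y = c*y + (-6 - 1)*y = c*y - 7*y = -7*y + c*y)
-458663 - g(D, b) = -458663 - (-7 - 636)/904 = -458663 - (-643)/904 = -458663 - 1*(-643/904) = -458663 + 643/904 = -414630709/904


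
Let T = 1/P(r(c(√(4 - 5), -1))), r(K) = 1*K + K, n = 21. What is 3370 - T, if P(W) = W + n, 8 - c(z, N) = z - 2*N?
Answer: 3683377/1093 - 2*I/1093 ≈ 3370.0 - 0.0018298*I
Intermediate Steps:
c(z, N) = 8 - z + 2*N (c(z, N) = 8 - (z - 2*N) = 8 + (-z + 2*N) = 8 - z + 2*N)
r(K) = 2*K (r(K) = K + K = 2*K)
P(W) = 21 + W (P(W) = W + 21 = 21 + W)
T = (33 + 2*I)/1093 (T = 1/(21 + 2*(8 - √(4 - 5) + 2*(-1))) = 1/(21 + 2*(8 - √(-1) - 2)) = 1/(21 + 2*(8 - I - 2)) = 1/(21 + 2*(6 - I)) = 1/(21 + (12 - 2*I)) = 1/(33 - 2*I) = (33 + 2*I)/1093 ≈ 0.030192 + 0.0018298*I)
3370 - T = 3370 - (33/1093 + 2*I/1093) = 3370 + (-33/1093 - 2*I/1093) = 3683377/1093 - 2*I/1093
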